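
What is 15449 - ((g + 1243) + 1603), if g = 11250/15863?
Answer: 199910139/15863 ≈ 12602.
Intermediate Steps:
g = 11250/15863 (g = 11250*(1/15863) = 11250/15863 ≈ 0.70920)
15449 - ((g + 1243) + 1603) = 15449 - ((11250/15863 + 1243) + 1603) = 15449 - (19728959/15863 + 1603) = 15449 - 1*45157348/15863 = 15449 - 45157348/15863 = 199910139/15863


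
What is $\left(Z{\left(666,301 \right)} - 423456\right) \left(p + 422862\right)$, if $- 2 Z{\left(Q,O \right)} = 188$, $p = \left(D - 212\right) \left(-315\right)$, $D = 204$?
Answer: $-180170546100$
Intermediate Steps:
$p = 2520$ ($p = \left(204 - 212\right) \left(-315\right) = \left(-8\right) \left(-315\right) = 2520$)
$Z{\left(Q,O \right)} = -94$ ($Z{\left(Q,O \right)} = \left(- \frac{1}{2}\right) 188 = -94$)
$\left(Z{\left(666,301 \right)} - 423456\right) \left(p + 422862\right) = \left(-94 - 423456\right) \left(2520 + 422862\right) = \left(-423550\right) 425382 = -180170546100$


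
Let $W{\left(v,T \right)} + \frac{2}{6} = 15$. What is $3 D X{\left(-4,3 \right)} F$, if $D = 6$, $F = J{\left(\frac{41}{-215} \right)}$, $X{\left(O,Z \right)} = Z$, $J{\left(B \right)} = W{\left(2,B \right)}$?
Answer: $792$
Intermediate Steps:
$W{\left(v,T \right)} = \frac{44}{3}$ ($W{\left(v,T \right)} = - \frac{1}{3} + 15 = \frac{44}{3}$)
$J{\left(B \right)} = \frac{44}{3}$
$F = \frac{44}{3} \approx 14.667$
$3 D X{\left(-4,3 \right)} F = 3 \cdot 6 \cdot 3 \cdot \frac{44}{3} = 18 \cdot 3 \cdot \frac{44}{3} = 54 \cdot \frac{44}{3} = 792$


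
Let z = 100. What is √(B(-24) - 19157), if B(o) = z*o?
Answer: I*√21557 ≈ 146.82*I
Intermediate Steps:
B(o) = 100*o
√(B(-24) - 19157) = √(100*(-24) - 19157) = √(-2400 - 19157) = √(-21557) = I*√21557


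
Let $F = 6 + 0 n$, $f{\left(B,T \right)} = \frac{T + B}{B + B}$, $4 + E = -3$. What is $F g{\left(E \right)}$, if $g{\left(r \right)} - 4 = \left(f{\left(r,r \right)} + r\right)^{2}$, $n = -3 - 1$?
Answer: $240$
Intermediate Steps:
$E = -7$ ($E = -4 - 3 = -7$)
$n = -4$
$f{\left(B,T \right)} = \frac{B + T}{2 B}$
$F = 6$ ($F = 6 + 0 \left(-4\right) = 6 + 0 = 6$)
$g{\left(r \right)} = 4 + \left(1 + r\right)^{2}$ ($g{\left(r \right)} = 4 + \left(\frac{r + r}{2 r} + r\right)^{2} = 4 + \left(\frac{2 r}{2 r} + r\right)^{2} = 4 + \left(1 + r\right)^{2}$)
$F g{\left(E \right)} = 6 \left(4 + \left(1 - 7\right)^{2}\right) = 6 \left(4 + \left(-6\right)^{2}\right) = 6 \left(4 + 36\right) = 6 \cdot 40 = 240$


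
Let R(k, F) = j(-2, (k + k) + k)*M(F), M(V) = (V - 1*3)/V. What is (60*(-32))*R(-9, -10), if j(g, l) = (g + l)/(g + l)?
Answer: -2496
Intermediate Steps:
M(V) = (-3 + V)/V (M(V) = (V - 3)/V = (-3 + V)/V)
j(g, l) = 1
R(k, F) = (-3 + F)/F (R(k, F) = 1*((-3 + F)/F) = (-3 + F)/F)
(60*(-32))*R(-9, -10) = (60*(-32))*((-3 - 10)/(-10)) = -(-192)*(-13) = -1920*13/10 = -2496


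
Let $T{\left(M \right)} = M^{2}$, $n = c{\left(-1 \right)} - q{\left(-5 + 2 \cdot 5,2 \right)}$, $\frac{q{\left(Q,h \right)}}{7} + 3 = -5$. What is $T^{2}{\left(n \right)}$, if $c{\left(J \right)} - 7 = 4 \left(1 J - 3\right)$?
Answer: $4879681$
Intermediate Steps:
$q{\left(Q,h \right)} = -56$ ($q{\left(Q,h \right)} = -21 + 7 \left(-5\right) = -21 - 35 = -56$)
$c{\left(J \right)} = -5 + 4 J$ ($c{\left(J \right)} = 7 + 4 \left(1 J - 3\right) = 7 + 4 \left(J - 3\right) = 7 + 4 \left(-3 + J\right) = 7 + \left(-12 + 4 J\right) = -5 + 4 J$)
$n = 47$ ($n = \left(-5 + 4 \left(-1\right)\right) - -56 = \left(-5 - 4\right) + 56 = -9 + 56 = 47$)
$T^{2}{\left(n \right)} = \left(47^{2}\right)^{2} = 2209^{2} = 4879681$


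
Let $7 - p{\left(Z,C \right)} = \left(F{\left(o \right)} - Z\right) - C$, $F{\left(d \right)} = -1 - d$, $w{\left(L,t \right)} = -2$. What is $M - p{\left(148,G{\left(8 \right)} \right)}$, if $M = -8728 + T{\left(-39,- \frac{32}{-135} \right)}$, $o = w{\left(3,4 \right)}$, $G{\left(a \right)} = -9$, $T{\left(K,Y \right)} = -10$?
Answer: $-8883$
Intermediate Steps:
$o = -2$
$M = -8738$ ($M = -8728 - 10 = -8738$)
$p{\left(Z,C \right)} = 6 + C + Z$ ($p{\left(Z,C \right)} = 7 - \left(\left(\left(-1 - -2\right) - Z\right) - C\right) = 7 - \left(\left(\left(-1 + 2\right) - Z\right) - C\right) = 7 - \left(\left(1 - Z\right) - C\right) = 7 - \left(1 - C - Z\right) = 7 + \left(-1 + C + Z\right) = 6 + C + Z$)
$M - p{\left(148,G{\left(8 \right)} \right)} = -8738 - \left(6 - 9 + 148\right) = -8738 - 145 = -8883$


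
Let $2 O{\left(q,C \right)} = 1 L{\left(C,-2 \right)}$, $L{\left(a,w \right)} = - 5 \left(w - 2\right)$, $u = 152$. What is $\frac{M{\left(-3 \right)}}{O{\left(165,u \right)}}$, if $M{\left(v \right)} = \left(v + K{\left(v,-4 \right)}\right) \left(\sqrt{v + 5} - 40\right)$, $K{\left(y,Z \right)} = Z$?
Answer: $28 - \frac{7 \sqrt{2}}{10} \approx 27.01$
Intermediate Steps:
$L{\left(a,w \right)} = 10 - 5 w$ ($L{\left(a,w \right)} = - 5 \left(-2 + w\right) = 10 - 5 w$)
$O{\left(q,C \right)} = 10$ ($O{\left(q,C \right)} = \frac{1 \left(10 - -10\right)}{2} = \frac{1 \left(10 + 10\right)}{2} = \frac{1 \cdot 20}{2} = \frac{1}{2} \cdot 20 = 10$)
$M{\left(v \right)} = \left(-40 + \sqrt{5 + v}\right) \left(-4 + v\right)$ ($M{\left(v \right)} = \left(v - 4\right) \left(\sqrt{v + 5} - 40\right) = \left(-4 + v\right) \left(\sqrt{5 + v} - 40\right) = \left(-4 + v\right) \left(-40 + \sqrt{5 + v}\right) = \left(-40 + \sqrt{5 + v}\right) \left(-4 + v\right)$)
$\frac{M{\left(-3 \right)}}{O{\left(165,u \right)}} = \frac{160 - -120 - 4 \sqrt{5 - 3} - 3 \sqrt{5 - 3}}{10} = \left(160 + 120 - 4 \sqrt{2} - 3 \sqrt{2}\right) \frac{1}{10} = \left(280 - 7 \sqrt{2}\right) \frac{1}{10} = 28 - \frac{7 \sqrt{2}}{10}$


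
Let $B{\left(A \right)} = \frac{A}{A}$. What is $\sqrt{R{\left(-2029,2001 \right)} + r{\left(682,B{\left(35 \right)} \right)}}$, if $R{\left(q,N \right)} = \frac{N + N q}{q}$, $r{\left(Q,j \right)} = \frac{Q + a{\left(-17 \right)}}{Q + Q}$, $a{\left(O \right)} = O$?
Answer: $\frac{\sqrt{3830643086642053}}{1383778} \approx 44.727$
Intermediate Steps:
$B{\left(A \right)} = 1$
$r{\left(Q,j \right)} = \frac{-17 + Q}{2 Q}$ ($r{\left(Q,j \right)} = \frac{Q - 17}{Q + Q} = \frac{-17 + Q}{2 Q}$)
$R{\left(q,N \right)} = \frac{N + N q}{q}$
$\sqrt{R{\left(-2029,2001 \right)} + r{\left(682,B{\left(35 \right)} \right)}} = \sqrt{\left(2001 + \frac{2001}{-2029}\right) + \frac{-17 + 682}{2 \cdot 682}} = \sqrt{\left(2001 + 2001 \left(- \frac{1}{2029}\right)\right) + \frac{1}{2} \cdot \frac{1}{682} \cdot 665} = \sqrt{\left(2001 - \frac{2001}{2029}\right) + \frac{665}{1364}} = \sqrt{\frac{4058028}{2029} + \frac{665}{1364}} = \sqrt{\frac{5536499477}{2767556}} = \frac{\sqrt{3830643086642053}}{1383778}$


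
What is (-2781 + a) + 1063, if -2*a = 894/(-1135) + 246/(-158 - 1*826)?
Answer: -15594729/9080 ≈ -1717.5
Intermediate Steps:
a = 4711/9080 (a = -(894/(-1135) + 246/(-158 - 1*826))/2 = -(894*(-1/1135) + 246/(-158 - 826))/2 = -(-894/1135 + 246/(-984))/2 = -(-894/1135 + 246*(-1/984))/2 = -(-894/1135 - ¼)/2 = -½*(-4711/4540) = 4711/9080 ≈ 0.51883)
(-2781 + a) + 1063 = (-2781 + 4711/9080) + 1063 = -25246769/9080 + 1063 = -15594729/9080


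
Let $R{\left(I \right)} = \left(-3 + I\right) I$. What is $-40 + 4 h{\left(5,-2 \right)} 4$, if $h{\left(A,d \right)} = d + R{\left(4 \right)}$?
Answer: $-8$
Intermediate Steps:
$R{\left(I \right)} = I \left(-3 + I\right)$
$h{\left(A,d \right)} = 4 + d$ ($h{\left(A,d \right)} = d + 4 \left(-3 + 4\right) = d + 4 \cdot 1 = d + 4 = 4 + d$)
$-40 + 4 h{\left(5,-2 \right)} 4 = -40 + 4 \left(4 - 2\right) 4 = -40 + 4 \cdot 2 \cdot 4 = -40 + 8 \cdot 4 = -40 + 32 = -8$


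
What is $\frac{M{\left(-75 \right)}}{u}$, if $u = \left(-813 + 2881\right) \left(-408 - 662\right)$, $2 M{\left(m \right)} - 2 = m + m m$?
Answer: $- \frac{347}{276595} \approx -0.0012545$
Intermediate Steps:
$M{\left(m \right)} = 1 + \frac{m}{2} + \frac{m^{2}}{2}$ ($M{\left(m \right)} = 1 + \frac{m + m m}{2} = 1 + \frac{m + m^{2}}{2} = 1 + \left(\frac{m}{2} + \frac{m^{2}}{2}\right) = 1 + \frac{m}{2} + \frac{m^{2}}{2}$)
$u = -2212760$ ($u = 2068 \left(-1070\right) = -2212760$)
$\frac{M{\left(-75 \right)}}{u} = \frac{1 + \frac{1}{2} \left(-75\right) + \frac{\left(-75\right)^{2}}{2}}{-2212760} = \left(1 - \frac{75}{2} + \frac{1}{2} \cdot 5625\right) \left(- \frac{1}{2212760}\right) = \left(1 - \frac{75}{2} + \frac{5625}{2}\right) \left(- \frac{1}{2212760}\right) = 2776 \left(- \frac{1}{2212760}\right) = - \frac{347}{276595}$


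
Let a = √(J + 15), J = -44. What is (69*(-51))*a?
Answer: -3519*I*√29 ≈ -18950.0*I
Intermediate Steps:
a = I*√29 (a = √(-44 + 15) = √(-29) = I*√29 ≈ 5.3852*I)
(69*(-51))*a = (69*(-51))*(I*√29) = -3519*I*√29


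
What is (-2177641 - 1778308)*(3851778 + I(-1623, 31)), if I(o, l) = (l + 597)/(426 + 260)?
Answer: -5226442245439432/343 ≈ -1.5237e+13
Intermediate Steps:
I(o, l) = 597/686 + l/686 (I(o, l) = (597 + l)/686 = (597 + l)*(1/686) = 597/686 + l/686)
(-2177641 - 1778308)*(3851778 + I(-1623, 31)) = (-2177641 - 1778308)*(3851778 + (597/686 + (1/686)*31)) = -3955949*(3851778 + (597/686 + 31/686)) = -3955949*(3851778 + 314/343) = -3955949*1321160168/343 = -5226442245439432/343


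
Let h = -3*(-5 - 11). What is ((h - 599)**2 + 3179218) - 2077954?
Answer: 1404865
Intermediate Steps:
h = 48 (h = -3*(-16) = 48)
((h - 599)**2 + 3179218) - 2077954 = ((48 - 599)**2 + 3179218) - 2077954 = ((-551)**2 + 3179218) - 2077954 = (303601 + 3179218) - 2077954 = 3482819 - 2077954 = 1404865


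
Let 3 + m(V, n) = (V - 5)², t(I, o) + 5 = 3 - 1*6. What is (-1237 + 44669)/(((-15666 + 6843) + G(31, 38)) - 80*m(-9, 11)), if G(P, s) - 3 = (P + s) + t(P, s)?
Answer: -43432/24199 ≈ -1.7948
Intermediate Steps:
t(I, o) = -8 (t(I, o) = -5 + (3 - 1*6) = -5 + (3 - 6) = -5 - 3 = -8)
m(V, n) = -3 + (-5 + V)² (m(V, n) = -3 + (V - 5)² = -3 + (-5 + V)²)
G(P, s) = -5 + P + s (G(P, s) = 3 + ((P + s) - 8) = 3 + (-8 + P + s) = -5 + P + s)
(-1237 + 44669)/(((-15666 + 6843) + G(31, 38)) - 80*m(-9, 11)) = (-1237 + 44669)/(((-15666 + 6843) + (-5 + 31 + 38)) - 80*(-3 + (-5 - 9)²)) = 43432/((-8823 + 64) - 80*(-3 + (-14)²)) = 43432/(-8759 - 80*(-3 + 196)) = 43432/(-8759 - 80*193) = 43432/(-8759 - 15440) = 43432/(-24199) = 43432*(-1/24199) = -43432/24199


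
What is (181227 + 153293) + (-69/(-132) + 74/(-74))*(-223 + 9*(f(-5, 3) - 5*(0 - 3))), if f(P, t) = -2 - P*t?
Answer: 14718271/44 ≈ 3.3451e+5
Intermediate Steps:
f(P, t) = -2 - P*t
(181227 + 153293) + (-69/(-132) + 74/(-74))*(-223 + 9*(f(-5, 3) - 5*(0 - 3))) = (181227 + 153293) + (-69/(-132) + 74/(-74))*(-223 + 9*((-2 - 1*(-5)*3) - 5*(0 - 3))) = 334520 + (-69*(-1/132) + 74*(-1/74))*(-223 + 9*((-2 + 15) - 5*(-3))) = 334520 + (23/44 - 1)*(-223 + 9*(13 + 15)) = 334520 - 21*(-223 + 9*28)/44 = 334520 - 21*(-223 + 252)/44 = 334520 - 21/44*29 = 334520 - 609/44 = 14718271/44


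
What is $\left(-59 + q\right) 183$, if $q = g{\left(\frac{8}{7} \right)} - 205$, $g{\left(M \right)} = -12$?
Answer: $-50508$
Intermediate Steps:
$q = -217$ ($q = -12 - 205 = -217$)
$\left(-59 + q\right) 183 = \left(-59 - 217\right) 183 = \left(-276\right) 183 = -50508$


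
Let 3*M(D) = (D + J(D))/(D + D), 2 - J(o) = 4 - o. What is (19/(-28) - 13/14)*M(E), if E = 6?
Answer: -25/56 ≈ -0.44643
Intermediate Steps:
J(o) = -2 + o (J(o) = 2 - (4 - o) = 2 + (-4 + o) = -2 + o)
M(D) = (-2 + 2*D)/(6*D) (M(D) = ((D + (-2 + D))/(D + D))/3 = ((-2 + 2*D)/((2*D)))/3 = ((-2 + 2*D)*(1/(2*D)))/3 = ((-2 + 2*D)/(2*D))/3 = (-2 + 2*D)/(6*D))
(19/(-28) - 13/14)*M(E) = (19/(-28) - 13/14)*((1/3)*(-1 + 6)/6) = (19*(-1/28) - 13*1/14)*((1/3)*(1/6)*5) = (-19/28 - 13/14)*(5/18) = -45/28*5/18 = -25/56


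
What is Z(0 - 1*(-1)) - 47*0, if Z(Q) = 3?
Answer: 3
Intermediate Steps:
Z(0 - 1*(-1)) - 47*0 = 3 - 47*0 = 3 + 0 = 3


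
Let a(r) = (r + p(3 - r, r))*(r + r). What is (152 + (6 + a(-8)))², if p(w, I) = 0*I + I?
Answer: 171396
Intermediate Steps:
p(w, I) = I (p(w, I) = 0 + I = I)
a(r) = 4*r² (a(r) = (r + r)*(r + r) = (2*r)*(2*r) = 4*r²)
(152 + (6 + a(-8)))² = (152 + (6 + 4*(-8)²))² = (152 + (6 + 4*64))² = (152 + (6 + 256))² = (152 + 262)² = 414² = 171396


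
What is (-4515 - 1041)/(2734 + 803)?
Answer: -1852/1179 ≈ -1.5708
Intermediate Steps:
(-4515 - 1041)/(2734 + 803) = -5556/3537 = -5556*1/3537 = -1852/1179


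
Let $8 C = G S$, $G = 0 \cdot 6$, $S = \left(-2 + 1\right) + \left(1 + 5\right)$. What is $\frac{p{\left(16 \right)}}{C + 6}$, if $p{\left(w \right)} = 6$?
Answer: $1$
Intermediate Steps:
$S = 5$ ($S = -1 + 6 = 5$)
$G = 0$
$C = 0$ ($C = \frac{0 \cdot 5}{8} = \frac{1}{8} \cdot 0 = 0$)
$\frac{p{\left(16 \right)}}{C + 6} = \frac{6}{0 + 6} = \frac{6}{6} = 6 \cdot \frac{1}{6} = 1$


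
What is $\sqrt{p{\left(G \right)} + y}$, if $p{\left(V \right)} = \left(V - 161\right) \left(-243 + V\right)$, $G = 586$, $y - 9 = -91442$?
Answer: $3 \sqrt{6038} \approx 233.11$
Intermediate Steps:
$y = -91433$ ($y = 9 - 91442 = -91433$)
$p{\left(V \right)} = \left(-243 + V\right) \left(-161 + V\right)$ ($p{\left(V \right)} = \left(-161 + V\right) \left(-243 + V\right) = \left(-243 + V\right) \left(-161 + V\right)$)
$\sqrt{p{\left(G \right)} + y} = \sqrt{\left(39123 + 586^{2} - 236744\right) - 91433} = \sqrt{\left(39123 + 343396 - 236744\right) - 91433} = \sqrt{145775 - 91433} = \sqrt{54342} = 3 \sqrt{6038}$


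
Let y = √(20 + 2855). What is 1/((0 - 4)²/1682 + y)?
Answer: -6728/2033432811 + 3536405*√115/2033432811 ≈ 0.018647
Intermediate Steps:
y = 5*√115 (y = √2875 = 5*√115 ≈ 53.619)
1/((0 - 4)²/1682 + y) = 1/((0 - 4)²/1682 + 5*√115) = 1/((-4)²*(1/1682) + 5*√115) = 1/(16*(1/1682) + 5*√115) = 1/(8/841 + 5*√115)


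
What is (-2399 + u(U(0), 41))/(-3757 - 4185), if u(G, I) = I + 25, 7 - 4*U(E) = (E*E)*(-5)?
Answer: 2333/7942 ≈ 0.29375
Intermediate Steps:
U(E) = 7/4 + 5*E²/4 (U(E) = 7/4 - E*E*(-5)/4 = 7/4 - E²*(-5)/4 = 7/4 - (-5)*E²/4 = 7/4 + 5*E²/4)
u(G, I) = 25 + I
(-2399 + u(U(0), 41))/(-3757 - 4185) = (-2399 + (25 + 41))/(-3757 - 4185) = (-2399 + 66)/(-7942) = -2333*(-1/7942) = 2333/7942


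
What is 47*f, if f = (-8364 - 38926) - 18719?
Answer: -3102423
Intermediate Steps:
f = -66009 (f = -47290 - 18719 = -66009)
47*f = 47*(-66009) = -3102423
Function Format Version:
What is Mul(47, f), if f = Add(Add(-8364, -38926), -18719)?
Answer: -3102423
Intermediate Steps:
f = -66009 (f = Add(-47290, -18719) = -66009)
Mul(47, f) = Mul(47, -66009) = -3102423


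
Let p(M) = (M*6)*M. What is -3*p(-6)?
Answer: -648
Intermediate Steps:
p(M) = 6*M² (p(M) = (6*M)*M = 6*M²)
-3*p(-6) = -18*(-6)² = -18*36 = -3*216 = -648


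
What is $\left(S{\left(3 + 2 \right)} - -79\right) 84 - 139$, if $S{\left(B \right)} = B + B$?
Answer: $7337$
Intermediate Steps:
$S{\left(B \right)} = 2 B$
$\left(S{\left(3 + 2 \right)} - -79\right) 84 - 139 = \left(2 \left(3 + 2\right) - -79\right) 84 - 139 = \left(2 \cdot 5 + 79\right) 84 - 139 = \left(10 + 79\right) 84 - 139 = 89 \cdot 84 - 139 = 7476 - 139 = 7337$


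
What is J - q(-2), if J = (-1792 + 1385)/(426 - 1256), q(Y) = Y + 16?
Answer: -11213/830 ≈ -13.510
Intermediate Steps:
q(Y) = 16 + Y
J = 407/830 (J = -407/(-830) = -407*(-1/830) = 407/830 ≈ 0.49036)
J - q(-2) = 407/830 - (16 - 2) = 407/830 - 1*14 = 407/830 - 14 = -11213/830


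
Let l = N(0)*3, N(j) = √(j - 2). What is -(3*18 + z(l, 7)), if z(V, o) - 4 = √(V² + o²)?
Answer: -58 - √31 ≈ -63.568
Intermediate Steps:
N(j) = √(-2 + j)
l = 3*I*√2 (l = √(-2 + 0)*3 = √(-2)*3 = (I*√2)*3 = 3*I*√2 ≈ 4.2426*I)
z(V, o) = 4 + √(V² + o²)
-(3*18 + z(l, 7)) = -(3*18 + (4 + √((3*I*√2)² + 7²))) = -(54 + (4 + √(-18 + 49))) = -(54 + (4 + √31)) = -(58 + √31) = -58 - √31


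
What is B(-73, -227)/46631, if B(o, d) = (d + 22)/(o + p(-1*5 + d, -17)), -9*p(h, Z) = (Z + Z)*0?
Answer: 205/3404063 ≈ 6.0222e-5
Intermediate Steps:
p(h, Z) = 0 (p(h, Z) = -(Z + Z)*0/9 = -2*Z*0/9 = -1/9*0 = 0)
B(o, d) = (22 + d)/o (B(o, d) = (d + 22)/(o + 0) = (22 + d)/o)
B(-73, -227)/46631 = ((22 - 227)/(-73))/46631 = -1/73*(-205)*(1/46631) = (205/73)*(1/46631) = 205/3404063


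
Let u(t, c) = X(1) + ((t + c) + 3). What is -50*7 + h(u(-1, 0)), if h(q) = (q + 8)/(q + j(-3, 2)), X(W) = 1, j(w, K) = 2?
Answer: -1739/5 ≈ -347.80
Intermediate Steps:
u(t, c) = 4 + c + t (u(t, c) = 1 + ((t + c) + 3) = 1 + ((c + t) + 3) = 1 + (3 + c + t) = 4 + c + t)
h(q) = (8 + q)/(2 + q) (h(q) = (q + 8)/(q + 2) = (8 + q)/(2 + q))
-50*7 + h(u(-1, 0)) = -50*7 + (8 + (4 + 0 - 1))/(2 + (4 + 0 - 1)) = -350 + (8 + 3)/(2 + 3) = -350 + 11/5 = -1739/5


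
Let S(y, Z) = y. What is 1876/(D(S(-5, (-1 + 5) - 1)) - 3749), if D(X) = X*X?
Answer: -67/133 ≈ -0.50376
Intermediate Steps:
D(X) = X²
1876/(D(S(-5, (-1 + 5) - 1)) - 3749) = 1876/((-5)² - 3749) = 1876/(25 - 3749) = 1876/(-3724) = 1876*(-1/3724) = -67/133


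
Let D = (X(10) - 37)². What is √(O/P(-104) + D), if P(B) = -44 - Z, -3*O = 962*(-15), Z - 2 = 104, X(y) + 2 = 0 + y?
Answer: √182010/15 ≈ 28.442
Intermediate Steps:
X(y) = -2 + y (X(y) = -2 + (0 + y) = -2 + y)
Z = 106 (Z = 2 + 104 = 106)
O = 4810 (O = -962*(-15)/3 = -⅓*(-14430) = 4810)
D = 841 (D = ((-2 + 10) - 37)² = (8 - 37)² = (-29)² = 841)
P(B) = -150 (P(B) = -44 - 1*106 = -44 - 106 = -150)
√(O/P(-104) + D) = √(4810/(-150) + 841) = √(4810*(-1/150) + 841) = √(-481/15 + 841) = √(12134/15) = √182010/15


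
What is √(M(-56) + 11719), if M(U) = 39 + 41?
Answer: 3*√1311 ≈ 108.62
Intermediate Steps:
M(U) = 80
√(M(-56) + 11719) = √(80 + 11719) = √11799 = 3*√1311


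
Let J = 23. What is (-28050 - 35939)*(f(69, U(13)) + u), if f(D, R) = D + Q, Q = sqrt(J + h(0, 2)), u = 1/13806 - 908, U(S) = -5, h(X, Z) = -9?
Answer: 741199496437/13806 - 63989*sqrt(14) ≈ 5.3447e+7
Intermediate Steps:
u = -12535847/13806 (u = 1/13806 - 908 = -12535847/13806 ≈ -908.00)
Q = sqrt(14) (Q = sqrt(23 - 9) = sqrt(14) ≈ 3.7417)
f(D, R) = D + sqrt(14)
(-28050 - 35939)*(f(69, U(13)) + u) = (-28050 - 35939)*((69 + sqrt(14)) - 12535847/13806) = -63989*(-11583233/13806 + sqrt(14)) = 741199496437/13806 - 63989*sqrt(14)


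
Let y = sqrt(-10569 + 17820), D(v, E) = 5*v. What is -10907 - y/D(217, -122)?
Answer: -10907 - sqrt(7251)/1085 ≈ -10907.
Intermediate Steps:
y = sqrt(7251) ≈ 85.153
-10907 - y/D(217, -122) = -10907 - sqrt(7251)/(5*217) = -10907 - sqrt(7251)/1085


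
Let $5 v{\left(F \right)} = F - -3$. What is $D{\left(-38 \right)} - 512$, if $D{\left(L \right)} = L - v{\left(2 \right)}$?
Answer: $-551$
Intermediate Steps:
$v{\left(F \right)} = \frac{3}{5} + \frac{F}{5}$ ($v{\left(F \right)} = \frac{F - -3}{5} = \frac{F + 3}{5} = \frac{3 + F}{5} = \frac{3}{5} + \frac{F}{5}$)
$D{\left(L \right)} = -1 + L$ ($D{\left(L \right)} = L - \left(\frac{3}{5} + \frac{1}{5} \cdot 2\right) = L - \left(\frac{3}{5} + \frac{2}{5}\right) = L - 1 = -1 + L$)
$D{\left(-38 \right)} - 512 = \left(-1 - 38\right) - 512 = -39 - 512 = -551$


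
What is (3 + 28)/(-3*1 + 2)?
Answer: -31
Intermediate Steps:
(3 + 28)/(-3*1 + 2) = 31/(-3 + 2) = 31/(-1) = 31*(-1) = -31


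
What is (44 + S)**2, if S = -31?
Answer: 169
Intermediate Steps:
(44 + S)**2 = (44 - 31)**2 = 13**2 = 169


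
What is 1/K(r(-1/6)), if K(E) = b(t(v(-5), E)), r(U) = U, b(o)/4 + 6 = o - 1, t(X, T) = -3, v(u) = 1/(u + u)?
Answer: -1/40 ≈ -0.025000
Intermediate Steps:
v(u) = 1/(2*u)
b(o) = -28 + 4*o (b(o) = -24 + 4*(o - 1) = -24 + 4*(-1 + o) = -24 + (-4 + 4*o) = -28 + 4*o)
K(E) = -40 (K(E) = -28 + 4*(-3) = -28 - 12 = -40)
1/K(r(-1/6)) = 1/(-40) = -1/40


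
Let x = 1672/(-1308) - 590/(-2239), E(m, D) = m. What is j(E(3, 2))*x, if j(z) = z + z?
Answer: -1485944/244051 ≈ -6.0887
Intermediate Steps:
x = -742972/732153 (x = 1672*(-1/1308) - 590*(-1/2239) = -418/327 + 590/2239 = -742972/732153 ≈ -1.0148)
j(z) = 2*z
j(E(3, 2))*x = (2*3)*(-742972/732153) = 6*(-742972/732153) = -1485944/244051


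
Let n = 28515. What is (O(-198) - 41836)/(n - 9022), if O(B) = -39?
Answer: -41875/19493 ≈ -2.1482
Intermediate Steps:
(O(-198) - 41836)/(n - 9022) = (-39 - 41836)/(28515 - 9022) = -41875/19493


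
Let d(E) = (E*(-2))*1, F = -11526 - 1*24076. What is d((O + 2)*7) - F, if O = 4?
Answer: 35518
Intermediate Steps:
F = -35602 (F = -11526 - 24076 = -35602)
d(E) = -2*E (d(E) = -2*E*1 = -2*E)
d((O + 2)*7) - F = -2*(4 + 2)*7 - 1*(-35602) = -12*7 + 35602 = -2*42 + 35602 = -84 + 35602 = 35518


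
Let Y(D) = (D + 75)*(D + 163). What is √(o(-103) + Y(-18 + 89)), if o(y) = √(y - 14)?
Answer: √(34164 + 3*I*√13) ≈ 184.83 + 0.029*I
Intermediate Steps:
o(y) = √(-14 + y)
Y(D) = (75 + D)*(163 + D)
√(o(-103) + Y(-18 + 89)) = √(√(-14 - 103) + (12225 + (-18 + 89)² + 238*(-18 + 89))) = √(√(-117) + (12225 + 71² + 238*71)) = √(3*I*√13 + (12225 + 5041 + 16898)) = √(3*I*√13 + 34164) = √(34164 + 3*I*√13)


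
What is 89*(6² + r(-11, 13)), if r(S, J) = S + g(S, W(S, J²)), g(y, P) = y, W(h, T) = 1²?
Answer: 1246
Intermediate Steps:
W(h, T) = 1
r(S, J) = 2*S (r(S, J) = S + S = 2*S)
89*(6² + r(-11, 13)) = 89*(6² + 2*(-11)) = 89*(36 - 22) = 89*14 = 1246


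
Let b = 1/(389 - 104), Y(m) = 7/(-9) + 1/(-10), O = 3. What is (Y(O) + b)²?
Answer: 89401/116964 ≈ 0.76435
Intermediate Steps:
Y(m) = -79/90 (Y(m) = 7*(-⅑) + 1*(-⅒) = -7/9 - ⅒ = -79/90)
b = 1/285 ≈ 0.0035088
(Y(O) + b)² = (-79/90 + 1/285)² = (-299/342)² = 89401/116964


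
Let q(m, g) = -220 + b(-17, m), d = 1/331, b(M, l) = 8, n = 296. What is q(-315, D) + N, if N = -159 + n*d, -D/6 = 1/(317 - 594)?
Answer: -122505/331 ≈ -370.11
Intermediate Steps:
D = 6/277 (D = -6/(317 - 594) = -6/(-277) = -6*(-1/277) = 6/277 ≈ 0.021661)
d = 1/331 ≈ 0.0030211
N = -52333/331 (N = -159 + 296*(1/331) = -159 + 296/331 = -52333/331 ≈ -158.11)
q(m, g) = -212 (q(m, g) = -220 + 8 = -212)
q(-315, D) + N = -212 - 52333/331 = -122505/331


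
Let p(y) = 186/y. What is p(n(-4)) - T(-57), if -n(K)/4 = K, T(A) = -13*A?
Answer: -5835/8 ≈ -729.38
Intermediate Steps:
n(K) = -4*K
p(n(-4)) - T(-57) = 186/((-4*(-4))) - (-13)*(-57) = 186/16 - 1*741 = 186*(1/16) - 741 = 93/8 - 741 = -5835/8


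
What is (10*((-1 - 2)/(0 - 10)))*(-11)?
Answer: -33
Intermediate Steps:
(10*((-1 - 2)/(0 - 10)))*(-11) = (10*(-3/(-10)))*(-11) = (10*(-3*(-⅒)))*(-11) = (10*(3/10))*(-11) = 3*(-11) = -33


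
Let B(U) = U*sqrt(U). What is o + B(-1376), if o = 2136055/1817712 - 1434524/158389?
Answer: -324174839099/41129369424 - 5504*I*sqrt(86) ≈ -7.8818 - 51042.0*I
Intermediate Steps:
B(U) = U**(3/2)
o = -324174839099/41129369424 (o = 2136055*(1/1817712) - 1434524*1/158389 = 2136055/1817712 - 204932/22627 = -324174839099/41129369424 ≈ -7.8818)
o + B(-1376) = -324174839099/41129369424 + (-1376)**(3/2) = -324174839099/41129369424 - 5504*I*sqrt(86)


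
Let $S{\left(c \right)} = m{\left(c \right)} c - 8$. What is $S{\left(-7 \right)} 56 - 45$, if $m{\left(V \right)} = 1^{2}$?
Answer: $-885$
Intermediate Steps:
$m{\left(V \right)} = 1$
$S{\left(c \right)} = -8 + c$ ($S{\left(c \right)} = 1 c - 8 = c - 8 = -8 + c$)
$S{\left(-7 \right)} 56 - 45 = \left(-8 - 7\right) 56 - 45 = \left(-15\right) 56 - 45 = -840 - 45 = -885$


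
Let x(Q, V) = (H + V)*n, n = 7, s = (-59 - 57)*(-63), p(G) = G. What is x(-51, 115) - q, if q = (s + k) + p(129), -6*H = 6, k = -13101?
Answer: 6462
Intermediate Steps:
H = -1 (H = -⅙*6 = -1)
s = 7308 (s = -116*(-63) = 7308)
q = -5664 (q = (7308 - 13101) + 129 = -5793 + 129 = -5664)
x(Q, V) = -7 + 7*V (x(Q, V) = (-1 + V)*7 = -7 + 7*V)
x(-51, 115) - q = (-7 + 7*115) - 1*(-5664) = (-7 + 805) + 5664 = 798 + 5664 = 6462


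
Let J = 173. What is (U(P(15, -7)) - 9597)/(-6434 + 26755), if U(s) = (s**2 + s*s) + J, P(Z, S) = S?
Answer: -9326/20321 ≈ -0.45893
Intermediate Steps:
U(s) = 173 + 2*s**2 (U(s) = (s**2 + s*s) + 173 = (s**2 + s**2) + 173 = 2*s**2 + 173 = 173 + 2*s**2)
(U(P(15, -7)) - 9597)/(-6434 + 26755) = ((173 + 2*(-7)**2) - 9597)/(-6434 + 26755) = ((173 + 2*49) - 9597)/20321 = ((173 + 98) - 9597)*(1/20321) = (271 - 9597)*(1/20321) = -9326*1/20321 = -9326/20321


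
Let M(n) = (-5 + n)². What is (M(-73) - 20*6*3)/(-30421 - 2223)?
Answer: -1431/8161 ≈ -0.17535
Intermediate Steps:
(M(-73) - 20*6*3)/(-30421 - 2223) = ((-5 - 73)² - 20*6*3)/(-30421 - 2223) = ((-78)² - 120*3)/(-32644) = (6084 - 360)*(-1/32644) = 5724*(-1/32644) = -1431/8161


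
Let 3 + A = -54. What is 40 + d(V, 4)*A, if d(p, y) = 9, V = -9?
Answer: -473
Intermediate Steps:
A = -57 (A = -3 - 54 = -57)
40 + d(V, 4)*A = 40 + 9*(-57) = 40 - 513 = -473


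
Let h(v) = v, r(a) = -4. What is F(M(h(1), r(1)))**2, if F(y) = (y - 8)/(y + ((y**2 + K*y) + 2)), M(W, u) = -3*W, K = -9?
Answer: 121/1225 ≈ 0.098776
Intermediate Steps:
F(y) = (-8 + y)/(2 + y**2 - 8*y) (F(y) = (y - 8)/(y + ((y**2 - 9*y) + 2)) = (-8 + y)/(y + (2 + y**2 - 9*y)) = (-8 + y)/(2 + y**2 - 8*y))
F(M(h(1), r(1)))**2 = ((-8 - 3*1)/(2 + (-3*1)**2 - (-24)))**2 = ((-8 - 3)/(2 + (-3)**2 - 8*(-3)))**2 = (-11/(2 + 9 + 24))**2 = (-11/35)**2 = 121/1225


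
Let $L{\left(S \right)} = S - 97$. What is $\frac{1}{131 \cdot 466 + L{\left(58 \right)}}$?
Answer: $\frac{1}{61007} \approx 1.6392 \cdot 10^{-5}$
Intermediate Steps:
$L{\left(S \right)} = -97 + S$
$\frac{1}{131 \cdot 466 + L{\left(58 \right)}} = \frac{1}{131 \cdot 466 + \left(-97 + 58\right)} = \frac{1}{61046 - 39} = \frac{1}{61007}$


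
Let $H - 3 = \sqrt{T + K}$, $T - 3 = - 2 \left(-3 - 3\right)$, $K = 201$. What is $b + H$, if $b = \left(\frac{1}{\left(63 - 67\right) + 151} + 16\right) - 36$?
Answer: $- \frac{2498}{147} + 6 \sqrt{6} \approx -2.2963$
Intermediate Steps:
$T = 15$ ($T = 3 - 2 \left(-3 - 3\right) = 3 - -12 = 3 + 12 = 15$)
$b = - \frac{2939}{147}$ ($b = \left(\frac{1}{-4 + 151} + 16\right) - 36 = \left(\frac{1}{147} + 16\right) - 36 = \frac{2353}{147} - 36 = - \frac{2939}{147} \approx -19.993$)
$H = 3 + 6 \sqrt{6}$ ($H = 3 + \sqrt{15 + 201} = 3 + \sqrt{216} = 3 + 6 \sqrt{6} \approx 17.697$)
$b + H = - \frac{2939}{147} + \left(3 + 6 \sqrt{6}\right) = - \frac{2498}{147} + 6 \sqrt{6}$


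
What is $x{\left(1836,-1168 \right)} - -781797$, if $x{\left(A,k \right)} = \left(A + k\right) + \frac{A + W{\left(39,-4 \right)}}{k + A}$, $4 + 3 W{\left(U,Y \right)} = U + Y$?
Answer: $\frac{1568065399}{2004} \approx 7.8247 \cdot 10^{5}$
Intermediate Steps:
$W{\left(U,Y \right)} = - \frac{4}{3} + \frac{U}{3} + \frac{Y}{3}$ ($W{\left(U,Y \right)} = - \frac{4}{3} + \frac{U + Y}{3} = - \frac{4}{3} + \left(\frac{U}{3} + \frac{Y}{3}\right) = - \frac{4}{3} + \frac{U}{3} + \frac{Y}{3}$)
$x{\left(A,k \right)} = A + k + \frac{\frac{31}{3} + A}{A + k}$ ($x{\left(A,k \right)} = \left(A + k\right) + \frac{A + \left(- \frac{4}{3} + \frac{1}{3} \cdot 39 + \frac{1}{3} \left(-4\right)\right)}{k + A} = \left(A + k\right) + \frac{A - - \frac{31}{3}}{A + k} = \left(A + k\right) + \frac{A + \frac{31}{3}}{A + k} = \left(A + k\right) + \frac{\frac{31}{3} + A}{A + k} = A + k + \frac{\frac{31}{3} + A}{A + k}$)
$x{\left(1836,-1168 \right)} - -781797 = \frac{\frac{31}{3} + 1836 + 1836^{2} + \left(-1168\right)^{2} + 2 \cdot 1836 \left(-1168\right)}{1836 - 1168} - -781797 = \frac{\frac{31}{3} + 1836 + 3370896 + 1364224 - 4288896}{668} + 781797 = \frac{1}{668} \cdot \frac{1344211}{3} + 781797 = \frac{1344211}{2004} + 781797 = \frac{1568065399}{2004}$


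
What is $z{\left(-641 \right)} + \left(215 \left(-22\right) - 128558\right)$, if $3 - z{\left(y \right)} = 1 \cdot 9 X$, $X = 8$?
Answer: $-133357$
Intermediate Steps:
$z{\left(y \right)} = -69$ ($z{\left(y \right)} = 3 - 1 \cdot 9 \cdot 8 = 3 - 9 \cdot 8 = 3 - 72 = -69$)
$z{\left(-641 \right)} + \left(215 \left(-22\right) - 128558\right) = -69 + \left(215 \left(-22\right) - 128558\right) = -69 - 133288 = -133357$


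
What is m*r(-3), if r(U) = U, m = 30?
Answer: -90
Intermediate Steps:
m*r(-3) = 30*(-3) = -90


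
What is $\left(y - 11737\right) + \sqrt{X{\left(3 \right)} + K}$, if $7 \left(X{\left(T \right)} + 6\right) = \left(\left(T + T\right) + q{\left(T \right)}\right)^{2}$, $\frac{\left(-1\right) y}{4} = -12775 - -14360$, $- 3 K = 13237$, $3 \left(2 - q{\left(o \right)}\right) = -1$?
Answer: $-18077 + \frac{i \sqrt{1944110}}{21} \approx -18077.0 + 66.396 i$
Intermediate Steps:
$q{\left(o \right)} = \frac{7}{3}$ ($q{\left(o \right)} = 2 - - \frac{1}{3} = 2 + \frac{1}{3} = \frac{7}{3}$)
$K = - \frac{13237}{3}$ ($K = \left(- \frac{1}{3}\right) 13237 = - \frac{13237}{3} \approx -4412.3$)
$y = -6340$ ($y = - 4 \left(-12775 - -14360\right) = - 4 \left(-12775 + 14360\right) = \left(-4\right) 1585 = -6340$)
$X{\left(T \right)} = -6 + \frac{\left(\frac{7}{3} + 2 T\right)^{2}}{7}$ ($X{\left(T \right)} = -6 + \frac{\left(\left(T + T\right) + \frac{7}{3}\right)^{2}}{7} = -6 + \frac{\left(2 T + \frac{7}{3}\right)^{2}}{7} = -6 + \frac{\left(\frac{7}{3} + 2 T\right)^{2}}{7}$)
$\left(y - 11737\right) + \sqrt{X{\left(3 \right)} + K} = \left(-6340 - 11737\right) + \sqrt{\left(-6 + \frac{\left(7 + 6 \cdot 3\right)^{2}}{63}\right) - \frac{13237}{3}} = -18077 + \sqrt{\left(-6 + \frac{\left(7 + 18\right)^{2}}{63}\right) - \frac{13237}{3}} = -18077 + \sqrt{\left(-6 + \frac{25^{2}}{63}\right) - \frac{13237}{3}} = -18077 + \sqrt{\left(-6 + \frac{1}{63} \cdot 625\right) - \frac{13237}{3}} = -18077 + \sqrt{\left(-6 + \frac{625}{63}\right) - \frac{13237}{3}} = -18077 + \sqrt{\frac{247}{63} - \frac{13237}{3}} = -18077 + \sqrt{- \frac{277730}{63}} = -18077 + \frac{i \sqrt{1944110}}{21}$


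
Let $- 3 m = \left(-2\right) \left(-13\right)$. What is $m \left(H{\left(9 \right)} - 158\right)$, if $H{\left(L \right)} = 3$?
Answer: $\frac{4030}{3} \approx 1343.3$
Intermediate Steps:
$m = - \frac{26}{3}$ ($m = - \frac{\left(-2\right) \left(-13\right)}{3} = \left(- \frac{1}{3}\right) 26 = - \frac{26}{3} \approx -8.6667$)
$m \left(H{\left(9 \right)} - 158\right) = - \frac{26 \left(3 - 158\right)}{3} = \left(- \frac{26}{3}\right) \left(-155\right) = \frac{4030}{3}$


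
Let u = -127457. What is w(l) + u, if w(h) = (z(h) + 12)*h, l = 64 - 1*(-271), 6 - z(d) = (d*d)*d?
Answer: -12594572052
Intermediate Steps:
z(d) = 6 - d³ (z(d) = 6 - d*d*d = 6 - d²*d = 6 - d³)
l = 335 (l = 64 + 271 = 335)
w(h) = h*(18 - h³) (w(h) = ((6 - h³) + 12)*h = (18 - h³)*h = h*(18 - h³))
w(l) + u = 335*(18 - 1*335³) - 127457 = 335*(18 - 1*37595375) - 127457 = 335*(18 - 37595375) - 127457 = 335*(-37595357) - 127457 = -12594444595 - 127457 = -12594572052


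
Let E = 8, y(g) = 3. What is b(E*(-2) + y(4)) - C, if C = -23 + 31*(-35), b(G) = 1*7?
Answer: 1115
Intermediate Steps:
b(G) = 7
C = -1108 (C = -23 - 1085 = -1108)
b(E*(-2) + y(4)) - C = 7 - 1*(-1108) = 7 + 1108 = 1115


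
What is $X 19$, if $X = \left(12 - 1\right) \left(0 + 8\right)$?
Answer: $1672$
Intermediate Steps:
$X = 88$ ($X = 11 \cdot 8 = 88$)
$X 19 = 88 \cdot 19 = 1672$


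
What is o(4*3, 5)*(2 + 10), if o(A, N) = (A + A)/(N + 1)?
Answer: 48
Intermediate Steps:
o(A, N) = 2*A/(1 + N) (o(A, N) = (2*A)/(1 + N) = 2*A/(1 + N))
o(4*3, 5)*(2 + 10) = (2*(4*3)/(1 + 5))*(2 + 10) = (2*12/6)*12 = (2*12*(1/6))*12 = 4*12 = 48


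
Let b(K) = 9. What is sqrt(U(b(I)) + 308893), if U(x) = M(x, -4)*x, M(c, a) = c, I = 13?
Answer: sqrt(308974) ≈ 555.85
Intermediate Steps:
U(x) = x**2 (U(x) = x*x = x**2)
sqrt(U(b(I)) + 308893) = sqrt(9**2 + 308893) = sqrt(81 + 308893) = sqrt(308974)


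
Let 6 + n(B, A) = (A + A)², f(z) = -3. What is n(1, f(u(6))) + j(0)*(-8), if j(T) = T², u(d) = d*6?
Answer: 30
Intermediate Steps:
u(d) = 6*d
n(B, A) = -6 + 4*A² (n(B, A) = -6 + (A + A)² = -6 + (2*A)² = -6 + 4*A²)
n(1, f(u(6))) + j(0)*(-8) = (-6 + 4*(-3)²) + 0²*(-8) = (-6 + 4*9) + 0*(-8) = (-6 + 36) + 0 = 30 + 0 = 30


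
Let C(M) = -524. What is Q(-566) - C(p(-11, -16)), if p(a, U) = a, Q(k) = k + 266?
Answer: 224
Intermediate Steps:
Q(k) = 266 + k
Q(-566) - C(p(-11, -16)) = (266 - 566) - 1*(-524) = -300 + 524 = 224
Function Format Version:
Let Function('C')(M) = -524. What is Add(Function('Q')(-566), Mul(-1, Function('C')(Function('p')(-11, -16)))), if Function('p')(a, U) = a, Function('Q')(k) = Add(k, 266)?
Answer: 224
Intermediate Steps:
Function('Q')(k) = Add(266, k)
Add(Function('Q')(-566), Mul(-1, Function('C')(Function('p')(-11, -16)))) = Add(Add(266, -566), Mul(-1, -524)) = Add(-300, 524) = 224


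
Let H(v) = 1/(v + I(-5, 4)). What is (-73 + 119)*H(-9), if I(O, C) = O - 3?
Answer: -46/17 ≈ -2.7059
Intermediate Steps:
I(O, C) = -3 + O
H(v) = 1/(-8 + v) (H(v) = 1/(v + (-3 - 5)) = 1/(v - 8) = 1/(-8 + v))
(-73 + 119)*H(-9) = (-73 + 119)/(-8 - 9) = 46/(-17) = 46*(-1/17) = -46/17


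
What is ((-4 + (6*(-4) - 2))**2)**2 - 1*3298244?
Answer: -2488244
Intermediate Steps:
((-4 + (6*(-4) - 2))**2)**2 - 1*3298244 = ((-4 + (-24 - 2))**2)**2 - 3298244 = ((-4 - 26)**2)**2 - 3298244 = ((-30)**2)**2 - 3298244 = 900**2 - 3298244 = 810000 - 3298244 = -2488244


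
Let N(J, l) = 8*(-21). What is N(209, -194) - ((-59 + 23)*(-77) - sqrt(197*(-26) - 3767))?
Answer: -2940 + I*sqrt(8889) ≈ -2940.0 + 94.281*I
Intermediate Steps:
N(J, l) = -168
N(209, -194) - ((-59 + 23)*(-77) - sqrt(197*(-26) - 3767)) = -168 - ((-59 + 23)*(-77) - sqrt(197*(-26) - 3767)) = -168 - (-36*(-77) - sqrt(-5122 - 3767)) = -168 - (2772 - sqrt(-8889)) = -168 - (2772 - I*sqrt(8889)) = -168 + (-2772 + I*sqrt(8889)) = -2940 + I*sqrt(8889)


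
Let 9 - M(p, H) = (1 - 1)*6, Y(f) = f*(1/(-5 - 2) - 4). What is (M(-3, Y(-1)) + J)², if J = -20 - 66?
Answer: 5929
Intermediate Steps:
Y(f) = -29*f/7 (Y(f) = f*(1/(-7) - 4) = f*(-⅐ - 4) = f*(-29/7) = -29*f/7)
J = -86
M(p, H) = 9 (M(p, H) = 9 - (1 - 1)*6 = 9 - 0*6 = 9 - 1*0 = 9 + 0 = 9)
(M(-3, Y(-1)) + J)² = (9 - 86)² = (-77)² = 5929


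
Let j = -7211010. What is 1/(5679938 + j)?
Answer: -1/1531072 ≈ -6.5314e-7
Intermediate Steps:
1/(5679938 + j) = 1/(5679938 - 7211010) = 1/(-1531072) = -1/1531072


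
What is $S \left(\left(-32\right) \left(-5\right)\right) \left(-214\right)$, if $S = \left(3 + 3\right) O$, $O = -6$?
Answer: $1232640$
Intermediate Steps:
$S = -36$ ($S = \left(3 + 3\right) \left(-6\right) = 6 \left(-6\right) = -36$)
$S \left(\left(-32\right) \left(-5\right)\right) \left(-214\right) = - 36 \left(\left(-32\right) \left(-5\right)\right) \left(-214\right) = \left(-36\right) 160 \left(-214\right) = \left(-5760\right) \left(-214\right) = 1232640$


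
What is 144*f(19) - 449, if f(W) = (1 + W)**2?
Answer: 57151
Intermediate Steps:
144*f(19) - 449 = 144*(1 + 19)**2 - 449 = 144*20**2 - 449 = 144*400 - 449 = 57600 - 449 = 57151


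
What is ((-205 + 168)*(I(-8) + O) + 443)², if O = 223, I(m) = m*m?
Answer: 103550976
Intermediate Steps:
I(m) = m²
((-205 + 168)*(I(-8) + O) + 443)² = ((-205 + 168)*((-8)² + 223) + 443)² = (-37*(64 + 223) + 443)² = (-37*287 + 443)² = (-10619 + 443)² = (-10176)² = 103550976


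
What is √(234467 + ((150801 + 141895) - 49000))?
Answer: √478163 ≈ 691.49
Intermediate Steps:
√(234467 + ((150801 + 141895) - 49000)) = √(234467 + (292696 - 49000)) = √(234467 + 243696) = √478163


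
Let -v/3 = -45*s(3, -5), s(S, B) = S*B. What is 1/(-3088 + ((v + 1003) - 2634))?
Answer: -1/6744 ≈ -0.00014828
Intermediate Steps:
s(S, B) = B*S
v = -2025 (v = -(-135)*(-5*3) = -(-135)*(-15) = -3*675 = -2025)
1/(-3088 + ((v + 1003) - 2634)) = 1/(-3088 + ((-2025 + 1003) - 2634)) = 1/(-3088 + (-1022 - 2634)) = 1/(-3088 - 3656) = 1/(-6744) = -1/6744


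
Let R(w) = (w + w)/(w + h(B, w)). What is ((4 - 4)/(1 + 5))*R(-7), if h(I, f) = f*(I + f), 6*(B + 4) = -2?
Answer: 0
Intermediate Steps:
B = -13/3 (B = -4 + (⅙)*(-2) = -4 - ⅓ = -13/3 ≈ -4.3333)
R(w) = 2*w/(w + w*(-13/3 + w)) (R(w) = (w + w)/(w + w*(-13/3 + w)) = (2*w)/(w + w*(-13/3 + w)) = 2*w/(w + w*(-13/3 + w)))
((4 - 4)/(1 + 5))*R(-7) = ((4 - 4)/(1 + 5))*(6/(-10 + 3*(-7))) = (0/6)*(6/(-10 - 21)) = (0*(⅙))*(6/(-31)) = 0*(6*(-1/31)) = 0*(-6/31) = 0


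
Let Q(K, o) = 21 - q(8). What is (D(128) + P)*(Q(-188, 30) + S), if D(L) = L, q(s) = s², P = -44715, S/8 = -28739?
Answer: 10253003585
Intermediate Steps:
S = -229912 (S = 8*(-28739) = -229912)
Q(K, o) = -43 (Q(K, o) = 21 - 1*8² = 21 - 1*64 = 21 - 64 = -43)
(D(128) + P)*(Q(-188, 30) + S) = (128 - 44715)*(-43 - 229912) = -44587*(-229955) = 10253003585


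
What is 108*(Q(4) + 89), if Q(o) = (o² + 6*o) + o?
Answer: 14364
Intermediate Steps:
Q(o) = o² + 7*o
108*(Q(4) + 89) = 108*(4*(7 + 4) + 89) = 108*(4*11 + 89) = 108*(44 + 89) = 108*133 = 14364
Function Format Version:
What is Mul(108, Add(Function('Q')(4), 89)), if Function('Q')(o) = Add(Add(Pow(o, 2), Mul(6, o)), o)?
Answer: 14364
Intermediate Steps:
Function('Q')(o) = Add(Pow(o, 2), Mul(7, o))
Mul(108, Add(Function('Q')(4), 89)) = Mul(108, Add(Mul(4, Add(7, 4)), 89)) = Mul(108, Add(Mul(4, 11), 89)) = Mul(108, Add(44, 89)) = Mul(108, 133) = 14364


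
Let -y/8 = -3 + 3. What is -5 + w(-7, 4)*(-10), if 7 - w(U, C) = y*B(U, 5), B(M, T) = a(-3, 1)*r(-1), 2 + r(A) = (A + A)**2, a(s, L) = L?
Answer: -75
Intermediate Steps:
r(A) = -2 + 4*A**2 (r(A) = -2 + (A + A)**2 = -2 + (2*A)**2 = -2 + 4*A**2)
B(M, T) = 2 (B(M, T) = 1*(-2 + 4*(-1)**2) = 1*(-2 + 4*1) = 1*(-2 + 4) = 1*2 = 2)
y = 0 (y = -8*(-3 + 3) = -8*0 = 0)
w(U, C) = 7 (w(U, C) = 7 - 0*2 = 7 - 1*0 = 7 + 0 = 7)
-5 + w(-7, 4)*(-10) = -5 + 7*(-10) = -5 - 70 = -75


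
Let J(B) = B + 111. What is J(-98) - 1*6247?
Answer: -6234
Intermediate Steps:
J(B) = 111 + B
J(-98) - 1*6247 = (111 - 98) - 1*6247 = 13 - 6247 = -6234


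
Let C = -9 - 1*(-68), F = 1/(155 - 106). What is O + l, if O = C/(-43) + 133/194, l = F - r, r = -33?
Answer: 13216733/408758 ≈ 32.334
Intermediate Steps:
F = 1/49 ≈ 0.020408
C = 59 (C = -9 + 68 = 59)
l = 1618/49 (l = 1/49 - 1*(-33) = 1/49 + 33 = 1618/49 ≈ 33.020)
O = -5727/8342 (O = 59/(-43) + 133/194 = 59*(-1/43) + 133*(1/194) = -59/43 + 133/194 = -5727/8342 ≈ -0.68653)
O + l = -5727/8342 + 1618/49 = 13216733/408758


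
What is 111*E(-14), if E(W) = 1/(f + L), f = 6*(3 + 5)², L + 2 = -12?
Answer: 3/10 ≈ 0.30000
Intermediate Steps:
L = -14 (L = -2 - 12 = -14)
f = 384 (f = 6*8² = 6*64 = 384)
E(W) = 1/370 (E(W) = 1/(384 - 14) = 1/370)
111*E(-14) = 111*(1/370) = 3/10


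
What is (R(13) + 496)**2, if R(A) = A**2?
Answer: 442225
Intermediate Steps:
(R(13) + 496)**2 = (13**2 + 496)**2 = (169 + 496)**2 = 665**2 = 442225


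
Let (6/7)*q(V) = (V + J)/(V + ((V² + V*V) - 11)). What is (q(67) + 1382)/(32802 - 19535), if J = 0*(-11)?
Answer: 74910397/719124468 ≈ 0.10417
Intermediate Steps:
J = 0
q(V) = 7*V/(6*(-11 + V + 2*V²)) (q(V) = 7*((V + 0)/(V + ((V² + V*V) - 11)))/6 = 7*(V/(V + ((V² + V²) - 11)))/6 = 7*(V/(V + (2*V² - 11)))/6 = 7*(V/(V + (-11 + 2*V²)))/6 = 7*(V/(-11 + V + 2*V²))/6 = 7*V/(6*(-11 + V + 2*V²)))
(q(67) + 1382)/(32802 - 19535) = ((7/6)*67/(-11 + 67 + 2*67²) + 1382)/(32802 - 19535) = ((7/6)*67/(-11 + 67 + 2*4489) + 1382)/13267 = ((7/6)*67/(-11 + 67 + 8978) + 1382)*(1/13267) = ((7/6)*67/9034 + 1382)*(1/13267) = ((7/6)*67*(1/9034) + 1382)*(1/13267) = (469/54204 + 1382)*(1/13267) = (74910397/54204)*(1/13267) = 74910397/719124468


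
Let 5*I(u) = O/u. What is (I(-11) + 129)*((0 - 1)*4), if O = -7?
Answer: -28408/55 ≈ -516.51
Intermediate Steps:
I(u) = -7/(5*u) (I(u) = (-7/u)/5 = -7/(5*u))
(I(-11) + 129)*((0 - 1)*4) = (-7/5/(-11) + 129)*((0 - 1)*4) = (-7/5*(-1/11) + 129)*(-1*4) = (7/55 + 129)*(-4) = (7102/55)*(-4) = -28408/55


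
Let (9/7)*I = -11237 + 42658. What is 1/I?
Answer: 9/219947 ≈ 4.0919e-5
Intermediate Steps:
I = 219947/9 (I = 7*(-11237 + 42658)/9 = (7/9)*31421 = 219947/9 ≈ 24439.)
1/I = 1/(219947/9) = 9/219947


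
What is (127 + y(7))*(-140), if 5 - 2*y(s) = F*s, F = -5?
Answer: -20580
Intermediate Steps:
y(s) = 5/2 + 5*s/2 (y(s) = 5/2 - (-5)*s/2 = 5/2 + 5*s/2)
(127 + y(7))*(-140) = (127 + (5/2 + (5/2)*7))*(-140) = (127 + (5/2 + 35/2))*(-140) = (127 + 20)*(-140) = 147*(-140) = -20580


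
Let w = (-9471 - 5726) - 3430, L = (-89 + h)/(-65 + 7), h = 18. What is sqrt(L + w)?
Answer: I*sqrt(62657110)/58 ≈ 136.48*I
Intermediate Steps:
L = 71/58 (L = (-89 + 18)/(-65 + 7) = -71/(-58) = -1/58*(-71) = 71/58 ≈ 1.2241)
w = -18627 (w = -15197 - 3430 = -18627)
sqrt(L + w) = sqrt(71/58 - 18627) = sqrt(-1080295/58) = I*sqrt(62657110)/58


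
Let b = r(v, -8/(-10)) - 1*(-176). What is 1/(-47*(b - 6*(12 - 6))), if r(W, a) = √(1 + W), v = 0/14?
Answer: -1/6627 ≈ -0.00015090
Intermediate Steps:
v = 0 (v = 0*(1/14) = 0)
b = 177 (b = √(1 + 0) - 1*(-176) = √1 + 176 = 1 + 176 = 177)
1/(-47*(b - 6*(12 - 6))) = 1/(-47*(177 - 6*(12 - 6))) = 1/(-47*(177 - 6*6)) = 1/(-47*(177 - 36)) = 1/(-47*141) = 1/(-6627) = -1/6627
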